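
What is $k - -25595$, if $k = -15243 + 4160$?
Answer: $14512$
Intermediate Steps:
$k = -11083$
$k - -25595 = -11083 - -25595 = -11083 + 25595 = 14512$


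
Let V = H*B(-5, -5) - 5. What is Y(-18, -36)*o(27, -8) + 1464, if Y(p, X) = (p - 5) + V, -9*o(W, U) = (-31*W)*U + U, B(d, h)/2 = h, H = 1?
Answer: 267320/9 ≈ 29702.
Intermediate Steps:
B(d, h) = 2*h
V = -15 (V = 1*(2*(-5)) - 5 = 1*(-10) - 5 = -10 - 5 = -15)
o(W, U) = -U/9 + 31*U*W/9 (o(W, U) = -((-31*W)*U + U)/9 = -(-31*U*W + U)/9 = -(U - 31*U*W)/9 = -U/9 + 31*U*W/9)
Y(p, X) = -20 + p (Y(p, X) = (p - 5) - 15 = (-5 + p) - 15 = -20 + p)
Y(-18, -36)*o(27, -8) + 1464 = (-20 - 18)*((1/9)*(-8)*(-1 + 31*27)) + 1464 = -38*(-8)*(-1 + 837)/9 + 1464 = -38*(-8)*836/9 + 1464 = -38*(-6688/9) + 1464 = 254144/9 + 1464 = 267320/9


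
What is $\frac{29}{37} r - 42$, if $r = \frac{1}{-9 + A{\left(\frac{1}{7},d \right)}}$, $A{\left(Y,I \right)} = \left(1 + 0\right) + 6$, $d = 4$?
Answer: $- \frac{3137}{74} \approx -42.392$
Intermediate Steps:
$A{\left(Y,I \right)} = 7$ ($A{\left(Y,I \right)} = 1 + 6 = 7$)
$r = - \frac{1}{2}$ ($r = \frac{1}{-9 + 7} = \frac{1}{-2} = - \frac{1}{2} \approx -0.5$)
$\frac{29}{37} r - 42 = \frac{29}{37} \left(- \frac{1}{2}\right) - 42 = - \frac{29}{74} - 42 = - \frac{3137}{74}$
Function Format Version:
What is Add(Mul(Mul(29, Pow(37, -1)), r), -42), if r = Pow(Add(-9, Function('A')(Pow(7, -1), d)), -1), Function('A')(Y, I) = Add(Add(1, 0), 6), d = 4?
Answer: Rational(-3137, 74) ≈ -42.392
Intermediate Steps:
Function('A')(Y, I) = 7 (Function('A')(Y, I) = Add(1, 6) = 7)
r = Rational(-1, 2) (r = Pow(Add(-9, 7), -1) = Pow(-2, -1) = Rational(-1, 2) ≈ -0.50000)
Add(Mul(Mul(29, Pow(37, -1)), r), -42) = Add(Mul(Mul(29, Pow(37, -1)), Rational(-1, 2)), -42) = Add(Mul(Mul(29, Rational(1, 37)), Rational(-1, 2)), -42) = Add(Mul(Rational(29, 37), Rational(-1, 2)), -42) = Add(Rational(-29, 74), -42) = Rational(-3137, 74)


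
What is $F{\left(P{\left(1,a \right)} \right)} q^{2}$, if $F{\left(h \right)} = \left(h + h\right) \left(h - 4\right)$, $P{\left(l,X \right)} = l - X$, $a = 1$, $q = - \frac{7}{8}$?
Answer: $0$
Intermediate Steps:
$q = - \frac{7}{8}$ ($q = \left(-7\right) \frac{1}{8} = - \frac{7}{8} \approx -0.875$)
$F{\left(h \right)} = 2 h \left(-4 + h\right)$
$F{\left(P{\left(1,a \right)} \right)} q^{2} = 2 \left(1 - 1\right) \left(-4 + \left(1 - 1\right)\right) \left(- \frac{7}{8}\right)^{2} = 2 \left(1 - 1\right) \left(-4 + \left(1 - 1\right)\right) \frac{49}{64} = 2 \cdot 0 \left(-4 + 0\right) \frac{49}{64} = 2 \cdot 0 \left(-4\right) \frac{49}{64} = 0 \cdot \frac{49}{64} = 0$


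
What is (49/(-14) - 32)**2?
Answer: 5041/4 ≈ 1260.3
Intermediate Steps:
(49/(-14) - 32)**2 = (49*(-1/14) - 32)**2 = (-7/2 - 32)**2 = (-71/2)**2 = 5041/4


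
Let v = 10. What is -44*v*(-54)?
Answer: 23760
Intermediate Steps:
-44*v*(-54) = -44*10*(-54) = -440*(-54) = 23760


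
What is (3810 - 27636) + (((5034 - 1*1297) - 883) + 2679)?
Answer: -18293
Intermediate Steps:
(3810 - 27636) + (((5034 - 1*1297) - 883) + 2679) = -23826 + (((5034 - 1297) - 883) + 2679) = -23826 + ((3737 - 883) + 2679) = -23826 + (2854 + 2679) = -23826 + 5533 = -18293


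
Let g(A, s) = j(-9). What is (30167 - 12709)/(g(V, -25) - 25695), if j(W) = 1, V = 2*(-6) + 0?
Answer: -301/443 ≈ -0.67946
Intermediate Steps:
V = -12 (V = -12 + 0 = -12)
g(A, s) = 1
(30167 - 12709)/(g(V, -25) - 25695) = (30167 - 12709)/(1 - 25695) = 17458/(-25694) = 17458*(-1/25694) = -301/443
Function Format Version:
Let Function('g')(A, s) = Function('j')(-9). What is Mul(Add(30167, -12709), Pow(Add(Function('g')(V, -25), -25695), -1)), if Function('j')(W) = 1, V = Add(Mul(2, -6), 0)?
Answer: Rational(-301, 443) ≈ -0.67946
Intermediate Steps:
V = -12 (V = Add(-12, 0) = -12)
Function('g')(A, s) = 1
Mul(Add(30167, -12709), Pow(Add(Function('g')(V, -25), -25695), -1)) = Mul(Add(30167, -12709), Pow(Add(1, -25695), -1)) = Mul(17458, Pow(-25694, -1)) = Mul(17458, Rational(-1, 25694)) = Rational(-301, 443)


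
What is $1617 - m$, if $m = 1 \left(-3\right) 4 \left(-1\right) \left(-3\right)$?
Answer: $1653$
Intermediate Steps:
$m = -36$ ($m = 1 \left(\left(-12\right) \left(-1\right)\right) \left(-3\right) = 1 \cdot 12 \left(-3\right) = 12 \left(-3\right) = -36$)
$1617 - m = 1617 - -36 = 1617 + 36 = 1653$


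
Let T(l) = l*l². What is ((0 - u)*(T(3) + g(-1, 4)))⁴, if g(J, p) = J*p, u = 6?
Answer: 362673936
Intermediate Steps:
T(l) = l³
((0 - u)*(T(3) + g(-1, 4)))⁴ = ((0 - 1*6)*(3³ - 1*4))⁴ = ((0 - 6)*(27 - 4))⁴ = (-6*23)⁴ = (-138)⁴ = 362673936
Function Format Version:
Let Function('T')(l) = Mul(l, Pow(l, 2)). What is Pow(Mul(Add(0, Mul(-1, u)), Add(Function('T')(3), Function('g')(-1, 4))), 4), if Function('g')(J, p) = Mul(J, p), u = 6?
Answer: 362673936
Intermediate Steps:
Function('T')(l) = Pow(l, 3)
Pow(Mul(Add(0, Mul(-1, u)), Add(Function('T')(3), Function('g')(-1, 4))), 4) = Pow(Mul(Add(0, Mul(-1, 6)), Add(Pow(3, 3), Mul(-1, 4))), 4) = Pow(Mul(Add(0, -6), Add(27, -4)), 4) = Pow(Mul(-6, 23), 4) = Pow(-138, 4) = 362673936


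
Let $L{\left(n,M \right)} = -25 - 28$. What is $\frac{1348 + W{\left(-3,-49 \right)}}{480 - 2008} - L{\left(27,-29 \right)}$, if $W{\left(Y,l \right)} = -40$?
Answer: $\frac{19919}{382} \approx 52.144$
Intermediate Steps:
$L{\left(n,M \right)} = -53$ ($L{\left(n,M \right)} = -25 - 28 = -53$)
$\frac{1348 + W{\left(-3,-49 \right)}}{480 - 2008} - L{\left(27,-29 \right)} = \frac{1348 - 40}{480 - 2008} - -53 = \frac{1308}{-1528} + 53 = 1308 \left(- \frac{1}{1528}\right) + 53 = - \frac{327}{382} + 53 = \frac{19919}{382}$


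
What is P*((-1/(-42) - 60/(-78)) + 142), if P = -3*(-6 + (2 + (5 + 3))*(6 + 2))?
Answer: -2884705/91 ≈ -31700.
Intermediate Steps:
P = -222 (P = -3*(-6 + (2 + 8)*8) = -3*(-6 + 10*8) = -3*(-6 + 80) = -3*74 = -222)
P*((-1/(-42) - 60/(-78)) + 142) = -222*((-1/(-42) - 60/(-78)) + 142) = -222*((-1*(-1/42) - 60*(-1/78)) + 142) = -222*((1/42 + 10/13) + 142) = -222*(433/546 + 142) = -222*77965/546 = -2884705/91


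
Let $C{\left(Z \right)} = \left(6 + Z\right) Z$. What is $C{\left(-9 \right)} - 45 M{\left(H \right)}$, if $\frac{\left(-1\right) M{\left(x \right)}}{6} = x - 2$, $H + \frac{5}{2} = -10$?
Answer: $-3888$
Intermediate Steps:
$H = - \frac{25}{2}$ ($H = - \frac{5}{2} - 10 = - \frac{25}{2} \approx -12.5$)
$C{\left(Z \right)} = Z \left(6 + Z\right)$
$M{\left(x \right)} = 12 - 6 x$ ($M{\left(x \right)} = - 6 \left(x - 2\right) = - 6 \left(-2 + x\right) = 12 - 6 x$)
$C{\left(-9 \right)} - 45 M{\left(H \right)} = - 9 \left(6 - 9\right) - 45 \left(12 - -75\right) = \left(-9\right) \left(-3\right) - 45 \left(12 + 75\right) = 27 - 3915 = -3888$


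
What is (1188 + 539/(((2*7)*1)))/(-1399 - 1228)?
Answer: -2453/5254 ≈ -0.46688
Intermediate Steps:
(1188 + 539/(((2*7)*1)))/(-1399 - 1228) = (1188 + 539/((14*1)))/(-2627) = -(1188 + 539/14)/2627 = -(1188 + 539*(1/14))/2627 = -(1188 + 77/2)/2627 = -1/2627*2453/2 = -2453/5254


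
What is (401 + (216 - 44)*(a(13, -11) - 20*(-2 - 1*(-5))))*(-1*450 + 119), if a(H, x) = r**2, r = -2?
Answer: 3055461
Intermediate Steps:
a(H, x) = 4 (a(H, x) = (-2)**2 = 4)
(401 + (216 - 44)*(a(13, -11) - 20*(-2 - 1*(-5))))*(-1*450 + 119) = (401 + (216 - 44)*(4 - 20*(-2 - 1*(-5))))*(-1*450 + 119) = (401 + 172*(4 - 20*(-2 + 5)))*(-450 + 119) = (401 + 172*(4 - 20*3))*(-331) = (401 + 172*(4 - 60))*(-331) = (401 + 172*(-56))*(-331) = (401 - 9632)*(-331) = -9231*(-331) = 3055461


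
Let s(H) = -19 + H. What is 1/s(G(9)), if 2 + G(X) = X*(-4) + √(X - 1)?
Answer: -57/3241 - 2*√2/3241 ≈ -0.018460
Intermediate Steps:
G(X) = -2 + √(-1 + X) - 4*X (G(X) = -2 + (X*(-4) + √(X - 1)) = -2 + (-4*X + √(-1 + X)) = -2 + (√(-1 + X) - 4*X) = -2 + √(-1 + X) - 4*X)
1/s(G(9)) = 1/(-19 + (-2 + √(-1 + 9) - 4*9)) = 1/(-19 + (-2 + √8 - 36)) = 1/(-19 + (-2 + 2*√2 - 36)) = 1/(-19 + (-38 + 2*√2)) = 1/(-57 + 2*√2)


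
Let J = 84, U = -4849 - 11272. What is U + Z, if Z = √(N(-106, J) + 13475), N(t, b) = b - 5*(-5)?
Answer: -16121 + 4*√849 ≈ -16004.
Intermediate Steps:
U = -16121
N(t, b) = 25 + b (N(t, b) = b + 25 = 25 + b)
Z = 4*√849 (Z = √((25 + 84) + 13475) = √(109 + 13475) = √13584 = 4*√849 ≈ 116.55)
U + Z = -16121 + 4*√849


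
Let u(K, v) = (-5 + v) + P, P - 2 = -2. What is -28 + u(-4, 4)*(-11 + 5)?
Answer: -22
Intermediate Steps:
P = 0 (P = 2 - 2 = 0)
u(K, v) = -5 + v (u(K, v) = (-5 + v) + 0 = -5 + v)
-28 + u(-4, 4)*(-11 + 5) = -28 + (-5 + 4)*(-11 + 5) = -28 - 1*(-6) = -28 + 6 = -22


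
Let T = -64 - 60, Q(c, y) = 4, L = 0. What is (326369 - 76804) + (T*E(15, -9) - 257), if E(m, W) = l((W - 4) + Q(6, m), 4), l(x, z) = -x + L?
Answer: 248192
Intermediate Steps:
l(x, z) = -x (l(x, z) = -x + 0 = -x)
E(m, W) = -W (E(m, W) = -((W - 4) + 4) = -((-4 + W) + 4) = -W)
T = -124
(326369 - 76804) + (T*E(15, -9) - 257) = (326369 - 76804) + (-(-124)*(-9) - 257) = 249565 + (-124*9 - 257) = 249565 + (-1116 - 257) = 249565 - 1373 = 248192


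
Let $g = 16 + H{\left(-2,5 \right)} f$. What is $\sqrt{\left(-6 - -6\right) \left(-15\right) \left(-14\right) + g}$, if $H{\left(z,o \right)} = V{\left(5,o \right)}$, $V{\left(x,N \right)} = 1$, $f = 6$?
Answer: $\sqrt{22} \approx 4.6904$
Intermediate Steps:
$H{\left(z,o \right)} = 1$
$g = 22$ ($g = 16 + 1 \cdot 6 = 16 + 6 = 22$)
$\sqrt{\left(-6 - -6\right) \left(-15\right) \left(-14\right) + g} = \sqrt{\left(-6 - -6\right) \left(-15\right) \left(-14\right) + 22} = \sqrt{\left(-6 + 6\right) \left(-15\right) \left(-14\right) + 22} = \sqrt{0 \left(-15\right) \left(-14\right) + 22} = \sqrt{0 \left(-14\right) + 22} = \sqrt{0 + 22} = \sqrt{22}$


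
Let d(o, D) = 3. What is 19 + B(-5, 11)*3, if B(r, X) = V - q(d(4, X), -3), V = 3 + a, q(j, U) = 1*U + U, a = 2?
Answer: 52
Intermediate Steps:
q(j, U) = 2*U (q(j, U) = U + U = 2*U)
V = 5 (V = 3 + 2 = 5)
B(r, X) = 11 (B(r, X) = 5 - 2*(-3) = 5 - 1*(-6) = 5 + 6 = 11)
19 + B(-5, 11)*3 = 19 + 11*3 = 19 + 33 = 52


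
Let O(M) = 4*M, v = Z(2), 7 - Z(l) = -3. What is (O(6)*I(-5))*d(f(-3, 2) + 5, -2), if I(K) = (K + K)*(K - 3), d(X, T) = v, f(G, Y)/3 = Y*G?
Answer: 19200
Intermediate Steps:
f(G, Y) = 3*G*Y (f(G, Y) = 3*(Y*G) = 3*(G*Y) = 3*G*Y)
Z(l) = 10 (Z(l) = 7 - 1*(-3) = 7 + 3 = 10)
v = 10
d(X, T) = 10
I(K) = 2*K*(-3 + K) (I(K) = (2*K)*(-3 + K) = 2*K*(-3 + K))
(O(6)*I(-5))*d(f(-3, 2) + 5, -2) = ((4*6)*(2*(-5)*(-3 - 5)))*10 = (24*(2*(-5)*(-8)))*10 = (24*80)*10 = 1920*10 = 19200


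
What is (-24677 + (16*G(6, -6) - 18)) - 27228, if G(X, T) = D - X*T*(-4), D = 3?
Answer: -54179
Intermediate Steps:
G(X, T) = 3 + 4*T*X (G(X, T) = 3 - X*T*(-4) = 3 - T*X*(-4) = 3 - (-4)*T*X = 3 + 4*T*X)
(-24677 + (16*G(6, -6) - 18)) - 27228 = (-24677 + (16*(3 + 4*(-6)*6) - 18)) - 27228 = (-24677 + (16*(3 - 144) - 18)) - 27228 = (-24677 + (16*(-141) - 18)) - 27228 = (-24677 + (-2256 - 18)) - 27228 = (-24677 - 2274) - 27228 = -26951 - 27228 = -54179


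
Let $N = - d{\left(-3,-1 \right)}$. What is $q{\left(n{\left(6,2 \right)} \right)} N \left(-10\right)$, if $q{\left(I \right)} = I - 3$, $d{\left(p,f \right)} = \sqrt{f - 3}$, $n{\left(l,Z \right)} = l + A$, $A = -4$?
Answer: $- 20 i \approx - 20.0 i$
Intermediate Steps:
$n{\left(l,Z \right)} = -4 + l$ ($n{\left(l,Z \right)} = l - 4 = -4 + l$)
$d{\left(p,f \right)} = \sqrt{-3 + f}$
$q{\left(I \right)} = -3 + I$
$N = - 2 i$ ($N = - \sqrt{-3 - 1} = - \sqrt{-4} = - 2 i \approx - 2.0 i$)
$q{\left(n{\left(6,2 \right)} \right)} N \left(-10\right) = \left(-3 + \left(-4 + 6\right)\right) \left(- 2 i\right) \left(-10\right) = \left(-3 + 2\right) \left(- 2 i\right) \left(-10\right) = - \left(-2\right) i \left(-10\right) = 2 i \left(-10\right) = - 20 i$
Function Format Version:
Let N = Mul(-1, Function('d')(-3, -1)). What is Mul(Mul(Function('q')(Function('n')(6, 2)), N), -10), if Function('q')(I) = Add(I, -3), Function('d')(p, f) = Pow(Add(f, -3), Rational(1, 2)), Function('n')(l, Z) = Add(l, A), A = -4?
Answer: Mul(-20, I) ≈ Mul(-20.000, I)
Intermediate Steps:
Function('n')(l, Z) = Add(-4, l) (Function('n')(l, Z) = Add(l, -4) = Add(-4, l))
Function('d')(p, f) = Pow(Add(-3, f), Rational(1, 2))
Function('q')(I) = Add(-3, I)
N = Mul(-2, I) (N = Mul(-1, Pow(Add(-3, -1), Rational(1, 2))) = Mul(-1, Pow(-4, Rational(1, 2))) = Mul(-1, Mul(2, I)) = Mul(-2, I) ≈ Mul(-2.0000, I))
Mul(Mul(Function('q')(Function('n')(6, 2)), N), -10) = Mul(Mul(Add(-3, Add(-4, 6)), Mul(-2, I)), -10) = Mul(Mul(Add(-3, 2), Mul(-2, I)), -10) = Mul(Mul(-1, Mul(-2, I)), -10) = Mul(Mul(2, I), -10) = Mul(-20, I)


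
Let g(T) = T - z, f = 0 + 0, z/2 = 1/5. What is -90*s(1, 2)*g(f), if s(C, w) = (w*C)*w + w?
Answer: 216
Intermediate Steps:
z = ⅖ (z = 2/5 = 2*(⅕) = ⅖ ≈ 0.40000)
f = 0
g(T) = -⅖ + T (g(T) = T - 1*⅖ = T - ⅖ = -⅖ + T)
s(C, w) = w + C*w² (s(C, w) = (C*w)*w + w = C*w² + w = w + C*w²)
-90*s(1, 2)*g(f) = -90*2*(1 + 1*2)*(-⅖ + 0) = -90*2*(1 + 2)*(-2)/5 = -90*2*3*(-2)/5 = -540*(-2)/5 = -90*(-12/5) = 216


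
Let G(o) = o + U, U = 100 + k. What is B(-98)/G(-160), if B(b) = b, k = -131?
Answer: 98/191 ≈ 0.51309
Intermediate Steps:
U = -31 (U = 100 - 131 = -31)
G(o) = -31 + o (G(o) = o - 31 = -31 + o)
B(-98)/G(-160) = -98/(-31 - 160) = -98/(-191) = -98*(-1/191) = 98/191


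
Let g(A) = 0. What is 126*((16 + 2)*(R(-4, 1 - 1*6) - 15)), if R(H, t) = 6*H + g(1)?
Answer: -88452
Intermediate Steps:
R(H, t) = 6*H (R(H, t) = 6*H + 0 = 6*H)
126*((16 + 2)*(R(-4, 1 - 1*6) - 15)) = 126*((16 + 2)*(6*(-4) - 15)) = 126*(18*(-24 - 15)) = 126*(18*(-39)) = 126*(-702) = -88452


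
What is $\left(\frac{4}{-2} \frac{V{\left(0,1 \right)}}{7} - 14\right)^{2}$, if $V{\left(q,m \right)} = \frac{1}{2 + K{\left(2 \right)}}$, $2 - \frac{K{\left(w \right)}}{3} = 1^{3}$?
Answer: $\frac{242064}{1225} \approx 197.6$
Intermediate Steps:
$K{\left(w \right)} = 3$ ($K{\left(w \right)} = 6 - 3 \cdot 1^{3} = 6 - 3 = 3$)
$V{\left(q,m \right)} = \frac{1}{5}$ ($V{\left(q,m \right)} = \frac{1}{2 + 3} = \frac{1}{5}$)
$\left(\frac{4}{-2} \frac{V{\left(0,1 \right)}}{7} - 14\right)^{2} = \left(\frac{4}{-2} \frac{1}{5 \cdot 7} - 14\right)^{2} = \left(4 \left(- \frac{1}{2}\right) \frac{1}{5} \cdot \frac{1}{7} - 14\right)^{2} = \left(\left(-2\right) \frac{1}{35} - 14\right)^{2} = \left(- \frac{2}{35} - 14\right)^{2} = \left(- \frac{492}{35}\right)^{2} = \frac{242064}{1225}$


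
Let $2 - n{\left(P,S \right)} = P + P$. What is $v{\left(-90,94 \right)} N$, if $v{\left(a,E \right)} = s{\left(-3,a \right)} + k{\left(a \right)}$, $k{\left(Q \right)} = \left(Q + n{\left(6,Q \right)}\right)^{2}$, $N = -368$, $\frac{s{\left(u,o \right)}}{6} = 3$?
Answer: $-3686624$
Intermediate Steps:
$s{\left(u,o \right)} = 18$ ($s{\left(u,o \right)} = 6 \cdot 3 = 18$)
$n{\left(P,S \right)} = 2 - 2 P$ ($n{\left(P,S \right)} = 2 - \left(P + P\right) = 2 - 2 P$)
$k{\left(Q \right)} = \left(-10 + Q\right)^{2}$ ($k{\left(Q \right)} = \left(Q + \left(2 - 12\right)\right)^{2} = \left(Q - 10\right)^{2} = \left(-10 + Q\right)^{2}$)
$v{\left(a,E \right)} = 18 + \left(-10 + a\right)^{2}$
$v{\left(-90,94 \right)} N = \left(18 + \left(-10 - 90\right)^{2}\right) \left(-368\right) = \left(18 + \left(-100\right)^{2}\right) \left(-368\right) = \left(18 + 10000\right) \left(-368\right) = 10018 \left(-368\right) = -3686624$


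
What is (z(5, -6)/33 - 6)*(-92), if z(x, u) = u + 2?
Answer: 18584/33 ≈ 563.15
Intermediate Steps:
z(x, u) = 2 + u
(z(5, -6)/33 - 6)*(-92) = ((2 - 6)/33 - 6)*(-92) = (-4*1/33 - 6)*(-92) = (-4/33 - 6)*(-92) = -202/33*(-92) = 18584/33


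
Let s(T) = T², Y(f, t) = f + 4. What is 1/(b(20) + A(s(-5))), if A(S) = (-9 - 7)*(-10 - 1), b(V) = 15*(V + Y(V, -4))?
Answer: 1/836 ≈ 0.0011962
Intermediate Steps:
Y(f, t) = 4 + f
b(V) = 60 + 30*V (b(V) = 15*(V + (4 + V)) = 15*(4 + 2*V) = 60 + 30*V)
A(S) = 176 (A(S) = -16*(-11) = 176)
1/(b(20) + A(s(-5))) = 1/((60 + 30*20) + 176) = 1/((60 + 600) + 176) = 1/(660 + 176) = 1/836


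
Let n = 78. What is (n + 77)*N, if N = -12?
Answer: -1860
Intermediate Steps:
(n + 77)*N = (78 + 77)*(-12) = 155*(-12) = -1860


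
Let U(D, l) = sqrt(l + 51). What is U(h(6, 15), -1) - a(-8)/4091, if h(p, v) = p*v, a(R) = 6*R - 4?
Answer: 52/4091 + 5*sqrt(2) ≈ 7.0838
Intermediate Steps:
a(R) = -4 + 6*R
U(D, l) = sqrt(51 + l)
U(h(6, 15), -1) - a(-8)/4091 = sqrt(51 - 1) - (-4 + 6*(-8))/4091 = sqrt(50) - (-4 - 48)/4091 = 5*sqrt(2) - (-52)/4091 = 5*sqrt(2) - 1*(-52/4091) = 5*sqrt(2) + 52/4091 = 52/4091 + 5*sqrt(2)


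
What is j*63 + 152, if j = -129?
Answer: -7975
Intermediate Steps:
j*63 + 152 = -129*63 + 152 = -8127 + 152 = -7975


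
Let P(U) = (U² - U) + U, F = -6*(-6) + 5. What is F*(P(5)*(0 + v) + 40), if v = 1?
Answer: 2665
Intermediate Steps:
F = 41 (F = 36 + 5 = 41)
P(U) = U²
F*(P(5)*(0 + v) + 40) = 41*(5²*(0 + 1) + 40) = 41*(25*1 + 40) = 41*(25 + 40) = 41*65 = 2665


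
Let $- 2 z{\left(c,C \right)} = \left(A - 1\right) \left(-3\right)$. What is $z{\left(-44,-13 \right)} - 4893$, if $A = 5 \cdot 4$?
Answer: $- \frac{9729}{2} \approx -4864.5$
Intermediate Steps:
$A = 20$
$z{\left(c,C \right)} = \frac{57}{2}$ ($z{\left(c,C \right)} = - \frac{\left(20 - 1\right) \left(-3\right)}{2} = - \frac{19 \left(-3\right)}{2} = \left(- \frac{1}{2}\right) \left(-57\right) = \frac{57}{2}$)
$z{\left(-44,-13 \right)} - 4893 = \frac{57}{2} - 4893 = - \frac{9729}{2}$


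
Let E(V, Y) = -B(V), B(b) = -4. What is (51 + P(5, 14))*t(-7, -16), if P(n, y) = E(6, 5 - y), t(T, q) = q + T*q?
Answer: 5280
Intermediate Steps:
E(V, Y) = 4 (E(V, Y) = -1*(-4) = 4)
P(n, y) = 4
(51 + P(5, 14))*t(-7, -16) = (51 + 4)*(-16*(1 - 7)) = 55*(-16*(-6)) = 55*96 = 5280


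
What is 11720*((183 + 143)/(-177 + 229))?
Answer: 955180/13 ≈ 73475.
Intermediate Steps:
11720*((183 + 143)/(-177 + 229)) = 11720*(326/52) = 11720*(326*(1/52)) = 11720*(163/26) = 955180/13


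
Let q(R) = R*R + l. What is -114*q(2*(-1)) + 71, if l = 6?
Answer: -1069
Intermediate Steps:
q(R) = 6 + R² (q(R) = R*R + 6 = R² + 6 = 6 + R²)
-114*q(2*(-1)) + 71 = -114*(6 + (2*(-1))²) + 71 = -114*(6 + (-2)²) + 71 = -114*(6 + 4) + 71 = -114*10 + 71 = -1140 + 71 = -1069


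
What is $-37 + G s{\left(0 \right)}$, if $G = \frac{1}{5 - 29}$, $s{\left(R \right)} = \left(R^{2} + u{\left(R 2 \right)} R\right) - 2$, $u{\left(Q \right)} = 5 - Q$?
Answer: $- \frac{443}{12} \approx -36.917$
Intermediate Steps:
$s{\left(R \right)} = -2 + R^{2} + R \left(5 - 2 R\right)$ ($s{\left(R \right)} = \left(R^{2} + \left(5 - R 2\right) R\right) - 2 = \left(R^{2} + \left(5 - 2 R\right) R\right) - 2 = \left(R^{2} + R \left(5 - 2 R\right)\right) - 2 = -2 + R^{2} + R \left(5 - 2 R\right)$)
$G = - \frac{1}{24}$ ($G = \frac{1}{-24} = - \frac{1}{24} \approx -0.041667$)
$-37 + G s{\left(0 \right)} = -37 - \frac{-2 - 0^{2} + 5 \cdot 0}{24} = -37 - \frac{-2 - 0 + 0}{24} = -37 - \frac{-2 + 0 + 0}{24} = -37 - - \frac{1}{12} = -37 + \frac{1}{12} = - \frac{443}{12}$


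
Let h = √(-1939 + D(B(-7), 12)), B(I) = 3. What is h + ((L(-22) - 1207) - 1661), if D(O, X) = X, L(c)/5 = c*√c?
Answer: -2868 + I*√1927 - 110*I*√22 ≈ -2868.0 - 472.05*I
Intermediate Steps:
L(c) = 5*c^(3/2) (L(c) = 5*(c*√c) = 5*c^(3/2))
h = I*√1927 (h = √(-1939 + 12) = √(-1927) = I*√1927 ≈ 43.898*I)
h + ((L(-22) - 1207) - 1661) = I*√1927 + ((5*(-22)^(3/2) - 1207) - 1661) = I*√1927 + ((5*(-22*I*√22) - 1207) - 1661) = I*√1927 + ((-110*I*√22 - 1207) - 1661) = I*√1927 + ((-1207 - 110*I*√22) - 1661) = I*√1927 + (-2868 - 110*I*√22) = -2868 + I*√1927 - 110*I*√22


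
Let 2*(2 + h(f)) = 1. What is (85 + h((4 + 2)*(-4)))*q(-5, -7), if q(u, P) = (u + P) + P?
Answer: -3173/2 ≈ -1586.5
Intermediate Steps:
h(f) = -3/2 (h(f) = -2 + (1/2)*1 = -2 + 1/2 = -3/2)
q(u, P) = u + 2*P (q(u, P) = (P + u) + P = u + 2*P)
(85 + h((4 + 2)*(-4)))*q(-5, -7) = (85 - 3/2)*(-5 + 2*(-7)) = 167*(-5 - 14)/2 = (167/2)*(-19) = -3173/2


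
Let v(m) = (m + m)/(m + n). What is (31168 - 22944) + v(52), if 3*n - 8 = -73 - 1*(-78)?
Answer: 106936/13 ≈ 8225.8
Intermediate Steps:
n = 13/3 (n = 8/3 + (-73 - 1*(-78))/3 = 8/3 + (-73 + 78)/3 = 8/3 + (⅓)*5 = 8/3 + 5/3 = 13/3 ≈ 4.3333)
v(m) = 2*m/(13/3 + m) (v(m) = (m + m)/(m + 13/3) = (2*m)/(13/3 + m) = 2*m/(13/3 + m))
(31168 - 22944) + v(52) = (31168 - 22944) + 6*52/(13 + 3*52) = 8224 + 6*52/(13 + 156) = 8224 + 6*52/169 = 8224 + 6*52*(1/169) = 8224 + 24/13 = 106936/13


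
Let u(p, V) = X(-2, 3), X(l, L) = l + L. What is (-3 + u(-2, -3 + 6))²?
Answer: 4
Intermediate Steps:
X(l, L) = L + l
u(p, V) = 1 (u(p, V) = 3 - 2 = 1)
(-3 + u(-2, -3 + 6))² = (-3 + 1)² = (-2)² = 4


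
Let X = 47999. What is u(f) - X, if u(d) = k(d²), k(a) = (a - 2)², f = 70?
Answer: 23942405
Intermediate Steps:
k(a) = (-2 + a)²
u(d) = (-2 + d²)²
u(f) - X = (-2 + 70²)² - 1*47999 = (-2 + 4900)² - 47999 = 4898² - 47999 = 23990404 - 47999 = 23942405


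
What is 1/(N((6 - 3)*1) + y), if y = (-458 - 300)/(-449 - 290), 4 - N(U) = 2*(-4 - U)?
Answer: 739/14060 ≈ 0.052560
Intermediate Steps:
N(U) = 12 + 2*U (N(U) = 4 - 2*(-4 - U) = 4 - (-8 - 2*U) = 4 + (8 + 2*U) = 12 + 2*U)
y = 758/739 (y = -758/(-739) = -758*(-1/739) = 758/739 ≈ 1.0257)
1/(N((6 - 3)*1) + y) = 1/((12 + 2*((6 - 3)*1)) + 758/739) = 1/((12 + 2*(3*1)) + 758/739) = 1/((12 + 2*3) + 758/739) = 1/((12 + 6) + 758/739) = 1/(18 + 758/739) = 1/(14060/739) = 739/14060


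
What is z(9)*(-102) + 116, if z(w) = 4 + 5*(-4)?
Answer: 1748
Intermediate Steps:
z(w) = -16 (z(w) = 4 - 20 = -16)
z(9)*(-102) + 116 = -16*(-102) + 116 = 1632 + 116 = 1748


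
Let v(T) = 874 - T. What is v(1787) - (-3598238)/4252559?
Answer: -3878988129/4252559 ≈ -912.15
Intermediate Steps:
v(1787) - (-3598238)/4252559 = (874 - 1*1787) - (-3598238)/4252559 = (874 - 1787) - (-3598238)/4252559 = -913 - 1*(-3598238/4252559) = -913 + 3598238/4252559 = -3878988129/4252559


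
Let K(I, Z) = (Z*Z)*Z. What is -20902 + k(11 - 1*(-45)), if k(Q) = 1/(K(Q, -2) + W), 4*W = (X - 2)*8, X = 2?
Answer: -167217/8 ≈ -20902.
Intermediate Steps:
K(I, Z) = Z³ (K(I, Z) = Z²*Z = Z³)
W = 0 (W = ((2 - 2)*8)/4 = (0*8)/4 = (¼)*0 = 0)
k(Q) = -⅛ (k(Q) = 1/((-2)³ + 0) = 1/(-8 + 0) = 1/(-8) = -⅛)
-20902 + k(11 - 1*(-45)) = -20902 - ⅛ = -167217/8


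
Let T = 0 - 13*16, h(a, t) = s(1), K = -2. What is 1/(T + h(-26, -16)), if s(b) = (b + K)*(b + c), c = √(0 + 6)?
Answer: -209/43675 + √6/43675 ≈ -0.0047293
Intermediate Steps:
c = √6 ≈ 2.4495
s(b) = (-2 + b)*(b + √6) (s(b) = (b - 2)*(b + √6) = (-2 + b)*(b + √6))
h(a, t) = -1 - √6 (h(a, t) = 1² - 2*1 - 2*√6 + 1*√6 = 1 - 2 - 2*√6 + √6 = -1 - √6)
T = -208 (T = 0 - 208 = -208)
1/(T + h(-26, -16)) = 1/(-208 + (-1 - √6)) = 1/(-209 - √6)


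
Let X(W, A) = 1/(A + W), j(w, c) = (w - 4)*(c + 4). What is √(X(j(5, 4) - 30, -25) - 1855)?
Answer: I*√4097742/47 ≈ 43.07*I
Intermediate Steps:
j(w, c) = (-4 + w)*(4 + c)
√(X(j(5, 4) - 30, -25) - 1855) = √(1/(-25 + ((-16 - 4*4 + 4*5 + 4*5) - 30)) - 1855) = √(1/(-25 + ((-16 - 16 + 20 + 20) - 30)) - 1855) = √(1/(-25 + (8 - 30)) - 1855) = √(1/(-25 - 22) - 1855) = √(1/(-47) - 1855) = √(-1/47 - 1855) = √(-87186/47) = I*√4097742/47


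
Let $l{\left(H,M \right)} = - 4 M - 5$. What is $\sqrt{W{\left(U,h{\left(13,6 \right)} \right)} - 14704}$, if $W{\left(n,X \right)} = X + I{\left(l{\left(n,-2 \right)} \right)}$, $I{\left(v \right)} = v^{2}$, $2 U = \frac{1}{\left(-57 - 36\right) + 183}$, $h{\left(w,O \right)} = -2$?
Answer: $3 i \sqrt{1633} \approx 121.23 i$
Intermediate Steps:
$l{\left(H,M \right)} = -5 - 4 M$
$U = \frac{1}{180}$ ($U = \frac{1}{2 \left(\left(-57 - 36\right) + 183\right)} = \frac{1}{2 \left(-93 + 183\right)} = \frac{1}{2 \cdot 90} = \frac{1}{2} \cdot \frac{1}{90} = \frac{1}{180} \approx 0.0055556$)
$W{\left(n,X \right)} = 9 + X$ ($W{\left(n,X \right)} = X + \left(-5 - -8\right)^{2} = X + \left(-5 + 8\right)^{2} = X + 3^{2} = X + 9 = 9 + X$)
$\sqrt{W{\left(U,h{\left(13,6 \right)} \right)} - 14704} = \sqrt{\left(9 - 2\right) - 14704} = \sqrt{7 - 14704} = \sqrt{-14697} = 3 i \sqrt{1633}$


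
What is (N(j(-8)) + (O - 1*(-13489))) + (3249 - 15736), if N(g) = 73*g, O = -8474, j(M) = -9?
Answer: -8129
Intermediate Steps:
(N(j(-8)) + (O - 1*(-13489))) + (3249 - 15736) = (73*(-9) + (-8474 - 1*(-13489))) + (3249 - 15736) = (-657 + (-8474 + 13489)) - 12487 = (-657 + 5015) - 12487 = 4358 - 12487 = -8129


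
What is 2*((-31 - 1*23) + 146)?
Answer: 184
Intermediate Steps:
2*((-31 - 1*23) + 146) = 2*((-31 - 23) + 146) = 2*(-54 + 146) = 2*92 = 184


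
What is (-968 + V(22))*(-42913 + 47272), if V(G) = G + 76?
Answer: -3792330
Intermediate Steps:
V(G) = 76 + G
(-968 + V(22))*(-42913 + 47272) = (-968 + (76 + 22))*(-42913 + 47272) = (-968 + 98)*4359 = -870*4359 = -3792330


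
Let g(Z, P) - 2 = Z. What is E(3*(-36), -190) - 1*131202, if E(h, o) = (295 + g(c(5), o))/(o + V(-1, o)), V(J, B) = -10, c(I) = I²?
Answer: -13120361/100 ≈ -1.3120e+5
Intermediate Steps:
g(Z, P) = 2 + Z
E(h, o) = 322/(-10 + o) (E(h, o) = (295 + (2 + 5²))/(o - 10) = (295 + (2 + 25))/(-10 + o) = (295 + 27)/(-10 + o) = 322/(-10 + o))
E(3*(-36), -190) - 1*131202 = 322/(-10 - 190) - 1*131202 = 322/(-200) - 131202 = 322*(-1/200) - 131202 = -161/100 - 131202 = -13120361/100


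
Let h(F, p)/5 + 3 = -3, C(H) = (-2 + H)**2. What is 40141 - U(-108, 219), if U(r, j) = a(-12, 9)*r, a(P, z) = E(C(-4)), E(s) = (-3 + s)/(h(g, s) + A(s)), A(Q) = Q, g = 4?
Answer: 40735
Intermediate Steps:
h(F, p) = -30 (h(F, p) = -15 + 5*(-3) = -15 - 15 = -30)
E(s) = (-3 + s)/(-30 + s)
a(P, z) = 11/2 (a(P, z) = (-3 + (-2 - 4)**2)/(-30 + (-2 - 4)**2) = (-3 + (-6)**2)/(-30 + (-6)**2) = (-3 + 36)/(-30 + 36) = 33/6 = (1/6)*33 = 11/2)
U(r, j) = 11*r/2
40141 - U(-108, 219) = 40141 - 11*(-108)/2 = 40141 - 1*(-594) = 40141 + 594 = 40735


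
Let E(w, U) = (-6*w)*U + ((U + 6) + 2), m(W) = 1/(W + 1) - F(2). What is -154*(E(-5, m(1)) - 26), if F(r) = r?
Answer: 9933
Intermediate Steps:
m(W) = -2 + 1/(1 + W) (m(W) = 1/(W + 1) - 1*2 = 1/(1 + W) - 2 = -2 + 1/(1 + W))
E(w, U) = 8 + U - 6*U*w (E(w, U) = -6*U*w + ((6 + U) + 2) = -6*U*w + (8 + U) = 8 + U - 6*U*w)
-154*(E(-5, m(1)) - 26) = -154*((8 + (-1 - 2*1)/(1 + 1) - 6*(-1 - 2*1)/(1 + 1)*(-5)) - 26) = -154*((8 + (-1 - 2)/2 - 6*(-1 - 2)/2*(-5)) - 26) = -154*((8 + (½)*(-3) - 6*(½)*(-3)*(-5)) - 26) = -154*((8 - 3/2 - 6*(-3/2)*(-5)) - 26) = -154*((8 - 3/2 - 45) - 26) = -154*(-77/2 - 26) = -154*(-129/2) = 9933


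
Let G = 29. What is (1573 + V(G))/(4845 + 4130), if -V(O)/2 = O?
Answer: 303/1795 ≈ 0.16880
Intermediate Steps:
V(O) = -2*O
(1573 + V(G))/(4845 + 4130) = (1573 - 2*29)/(4845 + 4130) = (1573 - 58)/8975 = 1515*(1/8975) = 303/1795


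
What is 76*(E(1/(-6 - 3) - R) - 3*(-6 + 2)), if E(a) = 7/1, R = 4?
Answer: 1444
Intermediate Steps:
E(a) = 7 (E(a) = 7*1 = 7)
76*(E(1/(-6 - 3) - R) - 3*(-6 + 2)) = 76*(7 - 3*(-6 + 2)) = 76*(7 - 3*(-4)) = 76*(7 + 12) = 76*19 = 1444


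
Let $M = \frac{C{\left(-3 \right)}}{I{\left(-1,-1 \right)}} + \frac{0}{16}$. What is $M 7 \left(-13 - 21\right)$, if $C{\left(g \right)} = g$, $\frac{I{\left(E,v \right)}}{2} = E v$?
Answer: $357$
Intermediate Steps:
$I{\left(E,v \right)} = 2 E v$
$M = - \frac{3}{2}$ ($M = - \frac{3}{2 \left(-1\right) \left(-1\right)} + \frac{0}{16} = - \frac{3}{2} + 0 \cdot \frac{1}{16} = \left(-3\right) \frac{1}{2} + 0 = - \frac{3}{2} + 0 = - \frac{3}{2} \approx -1.5$)
$M 7 \left(-13 - 21\right) = \left(- \frac{3}{2}\right) 7 \left(-13 - 21\right) = - \frac{21 \left(-13 - 21\right)}{2} = \left(- \frac{21}{2}\right) \left(-34\right) = 357$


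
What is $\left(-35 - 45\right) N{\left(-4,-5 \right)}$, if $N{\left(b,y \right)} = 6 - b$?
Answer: $-800$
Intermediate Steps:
$\left(-35 - 45\right) N{\left(-4,-5 \right)} = \left(-35 - 45\right) \left(6 - -4\right) = - 80 \left(6 + 4\right) = \left(-80\right) 10 = -800$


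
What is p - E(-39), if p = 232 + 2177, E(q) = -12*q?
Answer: 1941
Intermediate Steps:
p = 2409
p - E(-39) = 2409 - (-12)*(-39) = 2409 - 1*468 = 2409 - 468 = 1941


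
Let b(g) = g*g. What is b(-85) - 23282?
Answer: -16057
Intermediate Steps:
b(g) = g**2
b(-85) - 23282 = (-85)**2 - 23282 = 7225 - 23282 = -16057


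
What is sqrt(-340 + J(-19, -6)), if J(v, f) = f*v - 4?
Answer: I*sqrt(230) ≈ 15.166*I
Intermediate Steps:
J(v, f) = -4 + f*v
sqrt(-340 + J(-19, -6)) = sqrt(-340 + (-4 - 6*(-19))) = sqrt(-340 + (-4 + 114)) = sqrt(-340 + 110) = sqrt(-230) = I*sqrt(230)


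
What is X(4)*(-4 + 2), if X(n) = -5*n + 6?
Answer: 28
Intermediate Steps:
X(n) = 6 - 5*n
X(4)*(-4 + 2) = (6 - 5*4)*(-4 + 2) = (6 - 20)*(-2) = -14*(-2) = 28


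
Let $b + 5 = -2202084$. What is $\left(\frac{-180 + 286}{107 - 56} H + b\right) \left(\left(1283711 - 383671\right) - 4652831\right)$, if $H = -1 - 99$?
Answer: $\frac{421502748384949}{51} \approx 8.2648 \cdot 10^{12}$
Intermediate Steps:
$b = -2202089$ ($b = -5 - 2202084 = -2202089$)
$H = -100$ ($H = -1 - 99 = -100$)
$\left(\frac{-180 + 286}{107 - 56} H + b\right) \left(\left(1283711 - 383671\right) - 4652831\right) = \left(\frac{-180 + 286}{107 - 56} \left(-100\right) - 2202089\right) \left(\left(1283711 - 383671\right) - 4652831\right) = \left(\frac{106}{51} \left(-100\right) - 2202089\right) \left(\left(1283711 - 383671\right) - 4652831\right) = \left(106 \cdot \frac{1}{51} \left(-100\right) - 2202089\right) \left(900040 - 4652831\right) = \left(\frac{106}{51} \left(-100\right) - 2202089\right) \left(-3752791\right) = \left(- \frac{10600}{51} - 2202089\right) \left(-3752791\right) = \left(- \frac{112317139}{51}\right) \left(-3752791\right) = \frac{421502748384949}{51}$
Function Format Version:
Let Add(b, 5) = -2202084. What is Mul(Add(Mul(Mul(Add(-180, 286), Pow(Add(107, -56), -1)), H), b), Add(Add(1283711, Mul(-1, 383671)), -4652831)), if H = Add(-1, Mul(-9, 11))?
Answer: Rational(421502748384949, 51) ≈ 8.2648e+12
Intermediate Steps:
b = -2202089 (b = Add(-5, -2202084) = -2202089)
H = -100 (H = Add(-1, -99) = -100)
Mul(Add(Mul(Mul(Add(-180, 286), Pow(Add(107, -56), -1)), H), b), Add(Add(1283711, Mul(-1, 383671)), -4652831)) = Mul(Add(Mul(Mul(Add(-180, 286), Pow(Add(107, -56), -1)), -100), -2202089), Add(Add(1283711, Mul(-1, 383671)), -4652831)) = Mul(Add(Mul(Mul(106, Pow(51, -1)), -100), -2202089), Add(Add(1283711, -383671), -4652831)) = Mul(Add(Mul(Mul(106, Rational(1, 51)), -100), -2202089), Add(900040, -4652831)) = Mul(Add(Mul(Rational(106, 51), -100), -2202089), -3752791) = Mul(Add(Rational(-10600, 51), -2202089), -3752791) = Mul(Rational(-112317139, 51), -3752791) = Rational(421502748384949, 51)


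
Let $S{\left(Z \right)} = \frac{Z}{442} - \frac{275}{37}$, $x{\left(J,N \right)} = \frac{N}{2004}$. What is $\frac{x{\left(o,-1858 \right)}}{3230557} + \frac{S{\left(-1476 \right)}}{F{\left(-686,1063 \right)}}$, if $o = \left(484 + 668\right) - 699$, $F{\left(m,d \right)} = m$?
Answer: $\frac{10182663619507}{648492879395361} \approx 0.015702$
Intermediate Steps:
$o = 453$ ($o = 1152 - 699 = 453$)
$x{\left(J,N \right)} = \frac{N}{2004}$ ($x{\left(J,N \right)} = N \frac{1}{2004} = \frac{N}{2004}$)
$S{\left(Z \right)} = - \frac{275}{37} + \frac{Z}{442}$ ($S{\left(Z \right)} = Z \frac{1}{442} - \frac{275}{37} = \frac{Z}{442} - \frac{275}{37} = - \frac{275}{37} + \frac{Z}{442}$)
$\frac{x{\left(o,-1858 \right)}}{3230557} + \frac{S{\left(-1476 \right)}}{F{\left(-686,1063 \right)}} = \frac{\frac{1}{2004} \left(-1858\right)}{3230557} + \frac{- \frac{275}{37} + \frac{1}{442} \left(-1476\right)}{-686} = \left(- \frac{929}{1002}\right) \frac{1}{3230557} + \left(- \frac{275}{37} - \frac{738}{221}\right) \left(- \frac{1}{686}\right) = - \frac{929}{3237018114} - - \frac{12583}{801346} = - \frac{929}{3237018114} + \frac{12583}{801346} = \frac{10182663619507}{648492879395361}$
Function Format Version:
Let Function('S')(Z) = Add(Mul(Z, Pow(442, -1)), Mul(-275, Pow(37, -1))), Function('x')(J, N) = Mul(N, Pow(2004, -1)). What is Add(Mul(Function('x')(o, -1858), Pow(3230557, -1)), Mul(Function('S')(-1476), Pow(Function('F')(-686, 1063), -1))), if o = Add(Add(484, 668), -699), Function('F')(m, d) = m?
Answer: Rational(10182663619507, 648492879395361) ≈ 0.015702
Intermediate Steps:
o = 453 (o = Add(1152, -699) = 453)
Function('x')(J, N) = Mul(Rational(1, 2004), N) (Function('x')(J, N) = Mul(N, Rational(1, 2004)) = Mul(Rational(1, 2004), N))
Function('S')(Z) = Add(Rational(-275, 37), Mul(Rational(1, 442), Z)) (Function('S')(Z) = Add(Mul(Z, Rational(1, 442)), Mul(-275, Rational(1, 37))) = Add(Mul(Rational(1, 442), Z), Rational(-275, 37)) = Add(Rational(-275, 37), Mul(Rational(1, 442), Z)))
Add(Mul(Function('x')(o, -1858), Pow(3230557, -1)), Mul(Function('S')(-1476), Pow(Function('F')(-686, 1063), -1))) = Add(Mul(Mul(Rational(1, 2004), -1858), Pow(3230557, -1)), Mul(Add(Rational(-275, 37), Mul(Rational(1, 442), -1476)), Pow(-686, -1))) = Add(Mul(Rational(-929, 1002), Rational(1, 3230557)), Mul(Add(Rational(-275, 37), Rational(-738, 221)), Rational(-1, 686))) = Add(Rational(-929, 3237018114), Mul(Rational(-88081, 8177), Rational(-1, 686))) = Add(Rational(-929, 3237018114), Rational(12583, 801346)) = Rational(10182663619507, 648492879395361)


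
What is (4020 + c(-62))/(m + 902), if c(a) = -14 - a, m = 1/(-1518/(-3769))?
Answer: 6175224/1373005 ≈ 4.4976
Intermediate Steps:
m = 3769/1518 (m = 1/(-1518*(-1/3769)) = 1/(1518/3769) = 3769/1518 ≈ 2.4829)
(4020 + c(-62))/(m + 902) = (4020 + (-14 - 1*(-62)))/(3769/1518 + 902) = (4020 + (-14 + 62))/(1373005/1518) = (4020 + 48)*(1518/1373005) = 4068*(1518/1373005) = 6175224/1373005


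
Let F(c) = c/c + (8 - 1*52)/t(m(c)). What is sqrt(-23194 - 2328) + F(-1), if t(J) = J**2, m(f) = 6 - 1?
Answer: -19/25 + I*sqrt(25522) ≈ -0.76 + 159.76*I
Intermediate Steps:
m(f) = 5
F(c) = -19/25 (F(c) = c/c + (8 - 1*52)/(5**2) = 1 + (8 - 52)/25 = 1 - 44*1/25 = 1 - 44/25 = -19/25)
sqrt(-23194 - 2328) + F(-1) = sqrt(-23194 - 2328) - 19/25 = sqrt(-25522) - 19/25 = I*sqrt(25522) - 19/25 = -19/25 + I*sqrt(25522)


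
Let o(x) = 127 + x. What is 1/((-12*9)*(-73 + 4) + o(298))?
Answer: 1/7877 ≈ 0.00012695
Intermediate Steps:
1/((-12*9)*(-73 + 4) + o(298)) = 1/((-12*9)*(-73 + 4) + (127 + 298)) = 1/(-108*(-69) + 425) = 1/(7452 + 425) = 1/7877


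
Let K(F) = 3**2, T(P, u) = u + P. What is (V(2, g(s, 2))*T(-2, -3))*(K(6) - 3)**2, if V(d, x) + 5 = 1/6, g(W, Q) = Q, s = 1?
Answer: 870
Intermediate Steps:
T(P, u) = P + u
V(d, x) = -29/6 (V(d, x) = -5 + 1/6 = -29/6)
K(F) = 9
(V(2, g(s, 2))*T(-2, -3))*(K(6) - 3)**2 = (-29*(-2 - 3)/6)*(9 - 3)**2 = -29/6*(-5)*6**2 = (145/6)*36 = 870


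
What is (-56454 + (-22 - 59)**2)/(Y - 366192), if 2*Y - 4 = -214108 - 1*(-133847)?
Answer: 99786/812641 ≈ 0.12279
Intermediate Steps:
Y = -80257/2 (Y = 2 + (-214108 - 1*(-133847))/2 = 2 + (-214108 + 133847)/2 = 2 + (1/2)*(-80261) = 2 - 80261/2 = -80257/2 ≈ -40129.)
(-56454 + (-22 - 59)**2)/(Y - 366192) = (-56454 + (-22 - 59)**2)/(-80257/2 - 366192) = (-56454 + (-81)**2)/(-812641/2) = (-56454 + 6561)*(-2/812641) = -49893*(-2/812641) = 99786/812641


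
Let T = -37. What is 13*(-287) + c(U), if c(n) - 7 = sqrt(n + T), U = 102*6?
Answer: -3724 + 5*sqrt(23) ≈ -3700.0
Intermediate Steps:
U = 612
c(n) = 7 + sqrt(-37 + n) (c(n) = 7 + sqrt(n - 37) = 7 + sqrt(-37 + n))
13*(-287) + c(U) = 13*(-287) + (7 + sqrt(-37 + 612)) = -3731 + (7 + sqrt(575)) = -3731 + (7 + 5*sqrt(23)) = -3724 + 5*sqrt(23)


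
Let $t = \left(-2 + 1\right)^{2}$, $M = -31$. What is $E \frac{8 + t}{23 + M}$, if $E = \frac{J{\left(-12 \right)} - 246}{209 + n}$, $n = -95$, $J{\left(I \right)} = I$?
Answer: $\frac{387}{152} \approx 2.5461$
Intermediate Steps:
$t = 1$ ($t = \left(-1\right)^{2} = 1$)
$E = - \frac{43}{19}$ ($E = \frac{-12 - 246}{209 - 95} = - \frac{258}{114} = \left(-258\right) \frac{1}{114} = - \frac{43}{19} \approx -2.2632$)
$E \frac{8 + t}{23 + M} = - \frac{43 \frac{8 + 1}{23 - 31}}{19} = - \frac{43 \frac{9}{-8}}{19} = - \frac{43 \cdot 9 \left(- \frac{1}{8}\right)}{19} = \left(- \frac{43}{19}\right) \left(- \frac{9}{8}\right) = \frac{387}{152}$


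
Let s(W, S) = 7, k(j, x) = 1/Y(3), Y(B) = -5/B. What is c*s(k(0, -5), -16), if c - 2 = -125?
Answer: -861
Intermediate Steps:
k(j, x) = -⅗ (k(j, x) = 1/(-5/3) = -⅗)
c = -123 (c = 2 - 125 = -123)
c*s(k(0, -5), -16) = -123*7 = -861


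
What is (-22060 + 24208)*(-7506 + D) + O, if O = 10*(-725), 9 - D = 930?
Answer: -18108446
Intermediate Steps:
D = -921 (D = 9 - 1*930 = 9 - 930 = -921)
O = -7250
(-22060 + 24208)*(-7506 + D) + O = (-22060 + 24208)*(-7506 - 921) - 7250 = 2148*(-8427) - 7250 = -18101196 - 7250 = -18108446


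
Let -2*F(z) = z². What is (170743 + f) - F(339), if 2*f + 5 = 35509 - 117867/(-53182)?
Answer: 26160928669/106364 ≈ 2.4596e+5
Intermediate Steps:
f = 1888291595/106364 (f = -5/2 + (35509 - 117867/(-53182))/2 = -5/2 + (35509 - 117867*(-1)/53182)/2 = -5/2 + (35509 - 1*(-117867/53182))/2 = -5/2 + (35509 + 117867/53182)/2 = -5/2 + (½)*(1888557505/53182) = -5/2 + 1888557505/106364 = 1888291595/106364 ≈ 17753.)
F(z) = -z²/2
(170743 + f) - F(339) = (170743 + 1888291595/106364) - (-1)*339²/2 = 20049200047/106364 - (-1)*114921/2 = 20049200047/106364 - 1*(-114921/2) = 20049200047/106364 + 114921/2 = 26160928669/106364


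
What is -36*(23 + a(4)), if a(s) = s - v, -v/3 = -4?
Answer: -540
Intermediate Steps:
v = 12 (v = -3*(-4) = 12)
a(s) = -12 + s (a(s) = s - 1*12 = s - 12 = -12 + s)
-36*(23 + a(4)) = -36*(23 + (-12 + 4)) = -36*(23 - 8) = -36*15 = -540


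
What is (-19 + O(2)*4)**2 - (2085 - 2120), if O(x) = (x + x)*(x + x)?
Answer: 2060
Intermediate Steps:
O(x) = 4*x**2 (O(x) = (2*x)*(2*x) = 4*x**2)
(-19 + O(2)*4)**2 - (2085 - 2120) = (-19 + (4*2**2)*4)**2 - (2085 - 2120) = (-19 + (4*4)*4)**2 - 1*(-35) = (-19 + 16*4)**2 + 35 = (-19 + 64)**2 + 35 = 45**2 + 35 = 2025 + 35 = 2060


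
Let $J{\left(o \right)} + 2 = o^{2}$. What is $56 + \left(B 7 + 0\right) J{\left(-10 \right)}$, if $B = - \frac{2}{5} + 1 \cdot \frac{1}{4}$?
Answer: $- \frac{469}{10} \approx -46.9$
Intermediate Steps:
$B = - \frac{3}{20}$ ($B = \left(-2\right) \frac{1}{5} + 1 \cdot \frac{1}{4} = - \frac{2}{5} + \frac{1}{4} = - \frac{3}{20} \approx -0.15$)
$J{\left(o \right)} = -2 + o^{2}$
$56 + \left(B 7 + 0\right) J{\left(-10 \right)} = 56 + \left(\left(- \frac{3}{20}\right) 7 + 0\right) \left(-2 + \left(-10\right)^{2}\right) = 56 + \left(- \frac{21}{20} + 0\right) \left(-2 + 100\right) = 56 - \frac{1029}{10} = - \frac{469}{10}$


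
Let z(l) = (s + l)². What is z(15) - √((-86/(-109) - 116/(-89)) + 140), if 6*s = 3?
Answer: 961/4 - √13372227038/9701 ≈ 228.33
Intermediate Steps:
s = ½ (s = (⅙)*3 = ½ ≈ 0.50000)
z(l) = (½ + l)²
z(15) - √((-86/(-109) - 116/(-89)) + 140) = (1 + 2*15)²/4 - √((-86/(-109) - 116/(-89)) + 140) = (1 + 30)²/4 - √((-86*(-1/109) - 116*(-1/89)) + 140) = (¼)*31² - √((86/109 + 116/89) + 140) = (¼)*961 - √(20298/9701 + 140) = 961/4 - √(1378438/9701) = 961/4 - √13372227038/9701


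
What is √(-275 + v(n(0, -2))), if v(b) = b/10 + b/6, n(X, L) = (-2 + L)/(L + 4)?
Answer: I*√61995/15 ≈ 16.599*I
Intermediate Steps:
n(X, L) = (-2 + L)/(4 + L)
v(b) = 4*b/15 (v(b) = b*(⅒) + b*(⅙) = b/10 + b/6 = 4*b/15)
√(-275 + v(n(0, -2))) = √(-275 + 4*((-2 - 2)/(4 - 2))/15) = √(-275 + 4*(-4/2)/15) = √(-275 + 4*((½)*(-4))/15) = √(-275 + (4/15)*(-2)) = √(-275 - 8/15) = √(-4133/15) = I*√61995/15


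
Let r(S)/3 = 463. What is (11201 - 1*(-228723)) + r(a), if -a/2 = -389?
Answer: 241313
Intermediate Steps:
a = 778 (a = -2*(-389) = 778)
r(S) = 1389 (r(S) = 3*463 = 1389)
(11201 - 1*(-228723)) + r(a) = (11201 - 1*(-228723)) + 1389 = (11201 + 228723) + 1389 = 239924 + 1389 = 241313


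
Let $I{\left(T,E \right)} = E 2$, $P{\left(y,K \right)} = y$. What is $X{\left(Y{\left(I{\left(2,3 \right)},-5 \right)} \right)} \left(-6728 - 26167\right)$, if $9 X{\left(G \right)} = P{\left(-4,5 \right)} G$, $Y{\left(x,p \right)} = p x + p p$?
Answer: $-73100$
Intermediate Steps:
$I{\left(T,E \right)} = 2 E$
$Y{\left(x,p \right)} = p^{2} + p x$ ($Y{\left(x,p \right)} = p x + p^{2} = p^{2} + p x$)
$X{\left(G \right)} = - \frac{4 G}{9}$ ($X{\left(G \right)} = \frac{\left(-4\right) G}{9} = - \frac{4 G}{9}$)
$X{\left(Y{\left(I{\left(2,3 \right)},-5 \right)} \right)} \left(-6728 - 26167\right) = - \frac{4 \left(- 5 \left(-5 + 2 \cdot 3\right)\right)}{9} \left(-6728 - 26167\right) = - \frac{4 \left(- 5 \left(-5 + 6\right)\right)}{9} \left(-32895\right) = - \frac{4 \left(\left(-5\right) 1\right)}{9} \left(-32895\right) = \left(- \frac{4}{9}\right) \left(-5\right) \left(-32895\right) = \frac{20}{9} \left(-32895\right) = -73100$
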